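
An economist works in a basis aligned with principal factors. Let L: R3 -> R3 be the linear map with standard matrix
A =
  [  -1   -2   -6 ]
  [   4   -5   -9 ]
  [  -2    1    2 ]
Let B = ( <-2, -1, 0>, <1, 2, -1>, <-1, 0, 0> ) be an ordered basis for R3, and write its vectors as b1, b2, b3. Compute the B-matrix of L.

[[-3, 1, 0], [-3, 2, -2], [-1, -1, -3]]

The j-th column of [L]_B is [L(bj)]_B.
L(b1) = A b1 = <4, -3, 3> = -3b1 - 3b2 - b3, so column 1 is <-3, -3, -1>.
Repeating for b2, b3 and assembling the columns gives [[-3, 1, 0], [-3, 2, -2], [-1, -1, -3]].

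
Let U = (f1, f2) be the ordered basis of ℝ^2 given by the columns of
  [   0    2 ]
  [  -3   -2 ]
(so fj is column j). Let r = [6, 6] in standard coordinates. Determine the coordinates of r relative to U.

[-4, 3]

Write r = c_1 f1 + c_2 f2 and solve for the c_i.
System: 0c_1 + 2c_2 = 6, -3c_1 - 2c_2 = 6; solving gives c_1 = -4, c_2 = 3.
Check: -4f1 + 3f2 = [6, 6].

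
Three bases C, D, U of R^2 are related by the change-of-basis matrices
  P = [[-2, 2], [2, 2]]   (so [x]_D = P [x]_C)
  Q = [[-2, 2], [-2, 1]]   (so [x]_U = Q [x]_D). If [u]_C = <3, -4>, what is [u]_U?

<24, 26>

Composing the changes, [u]_U = Q P [u]_C.
Q P = [[8, 0], [6, -2]]; applying this to <3, -4> gives <24, 26>.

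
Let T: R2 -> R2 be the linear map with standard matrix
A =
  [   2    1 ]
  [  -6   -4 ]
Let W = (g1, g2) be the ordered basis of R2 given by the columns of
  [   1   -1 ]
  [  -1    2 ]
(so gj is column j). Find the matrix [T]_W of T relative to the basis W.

[[0, -2], [-1, -2]]

The j-th column of [T]_W is [T(gj)]_W.
T(g1) = A g1 = [1, -2] = 0·g1 - g2, so column 1 is [0, -1].
Repeating for g2 and assembling the columns gives [[0, -2], [-1, -2]].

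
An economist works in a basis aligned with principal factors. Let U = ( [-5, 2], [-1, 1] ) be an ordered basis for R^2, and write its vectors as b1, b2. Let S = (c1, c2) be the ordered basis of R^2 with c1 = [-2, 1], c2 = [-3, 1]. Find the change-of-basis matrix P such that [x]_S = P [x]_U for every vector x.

[[1, 2], [1, -1]]

Let M have columns bj and N have columns cj. Then for every x, N [x]_S = x = M [x]_U, so P = N^(-1) M.
Since det N = 1, N^(-1) has integer entries; multiplying gives P = [[1, 2], [1, -1]].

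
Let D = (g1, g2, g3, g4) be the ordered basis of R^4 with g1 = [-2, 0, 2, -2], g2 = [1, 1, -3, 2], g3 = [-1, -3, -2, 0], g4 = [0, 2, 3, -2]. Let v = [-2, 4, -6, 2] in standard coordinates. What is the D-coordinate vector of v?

We seek scalars with c_1 g1 + ... + c_4 g4 = v; equivalently solve M c = v where the columns of M are g1, ..., g4.
Row-reducing the augmented matrix [M | v] gives c = (3, 4, 0, 0).
Check: 3g1 + 4g2 + 0·g3 + 0·g4 = [-2, 4, -6, 2].

[3, 4, 0, 0]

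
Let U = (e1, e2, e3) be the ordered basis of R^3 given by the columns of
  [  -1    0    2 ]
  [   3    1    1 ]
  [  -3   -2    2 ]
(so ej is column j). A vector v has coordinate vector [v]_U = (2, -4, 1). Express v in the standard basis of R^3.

The coordinates say v = 2e1 - 4e2 + e3; adding the scaled basis vectors gives (0, 3, 4).

(0, 3, 4)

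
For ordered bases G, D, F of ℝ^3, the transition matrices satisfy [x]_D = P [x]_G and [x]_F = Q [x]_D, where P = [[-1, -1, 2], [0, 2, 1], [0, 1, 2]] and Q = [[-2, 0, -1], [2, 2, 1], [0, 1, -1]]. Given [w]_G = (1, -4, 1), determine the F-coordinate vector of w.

(-8, -6, -5)

First [w]_D = P [w]_G = (5, -7, -2).
Then [w]_F = Q [w]_D = (-8, -6, -5).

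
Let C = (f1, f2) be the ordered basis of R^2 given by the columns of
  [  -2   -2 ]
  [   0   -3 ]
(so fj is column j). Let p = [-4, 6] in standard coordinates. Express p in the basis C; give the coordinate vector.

[p]_C is the unique c with M c = p, where M has columns f1, f2.
System: -2c_1 - 2c_2 = -4, 0c_1 - 3c_2 = 6; solving gives c_1 = 4, c_2 = -2.
Check: 4f1 - 2f2 = [-4, 6].

[4, -2]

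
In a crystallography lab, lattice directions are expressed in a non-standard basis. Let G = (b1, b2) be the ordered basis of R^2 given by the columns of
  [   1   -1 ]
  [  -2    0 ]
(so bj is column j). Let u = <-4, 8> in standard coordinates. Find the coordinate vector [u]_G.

<-4, 0>

Write u = c_1 b1 + c_2 b2 and solve for the c_i.
System: c_1 - c_2 = -4, -2c_1 + 0c_2 = 8; solving gives c_1 = -4, c_2 = 0.
Check: -4b1 + 0·b2 = <-4, 8>.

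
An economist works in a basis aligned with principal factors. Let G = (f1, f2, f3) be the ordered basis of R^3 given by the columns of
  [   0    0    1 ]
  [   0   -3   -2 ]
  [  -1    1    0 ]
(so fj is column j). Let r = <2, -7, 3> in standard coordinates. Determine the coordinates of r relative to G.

<-2, 1, 2>

[r]_G is the unique c with M c = r, where M has columns f1, ..., f3.
Solving this 3x3 system gives c = (-2, 1, 2).
Check: -2f1 + f2 + 2f3 = <2, -7, 3>.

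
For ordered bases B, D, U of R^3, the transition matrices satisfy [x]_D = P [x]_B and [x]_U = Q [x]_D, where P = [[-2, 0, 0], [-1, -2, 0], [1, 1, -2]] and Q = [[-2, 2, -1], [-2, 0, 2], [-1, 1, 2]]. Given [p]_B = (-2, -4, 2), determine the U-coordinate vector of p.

Composing the changes, [p]_U = Q P [p]_B.
Q P = [[1, -5, 2], [6, 2, -4], [3, 0, -4]]; applying this to (-2, -4, 2) gives (22, -28, -14).

(22, -28, -14)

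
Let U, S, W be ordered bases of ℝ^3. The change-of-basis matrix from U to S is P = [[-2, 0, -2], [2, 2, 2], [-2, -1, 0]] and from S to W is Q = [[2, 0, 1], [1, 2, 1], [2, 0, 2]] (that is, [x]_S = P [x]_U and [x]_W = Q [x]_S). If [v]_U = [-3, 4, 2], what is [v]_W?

[6, 16, 8]

Apply P to get S-coordinates [2, 6, 2], then Q to get W-coordinates.
The result is [v]_W = [6, 16, 8].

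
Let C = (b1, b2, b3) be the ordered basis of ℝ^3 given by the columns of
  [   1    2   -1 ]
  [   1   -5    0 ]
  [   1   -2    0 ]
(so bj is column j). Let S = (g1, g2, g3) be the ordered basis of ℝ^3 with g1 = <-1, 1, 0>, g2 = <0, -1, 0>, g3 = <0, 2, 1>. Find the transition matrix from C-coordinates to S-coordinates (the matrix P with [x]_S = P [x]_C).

[[-1, -2, 1], [0, -1, 1], [1, -2, 0]]

Take x = bj: its C-coordinates are the j-th standard unit vector, so P e_j — column j of P — equals [bj]_S.
b1 = -g1 + 0·g2 + g3, giving column 1 = <-1, 0, 1>; repeating for each j gives P = [[-1, -2, 1], [0, -1, 1], [1, -2, 0]].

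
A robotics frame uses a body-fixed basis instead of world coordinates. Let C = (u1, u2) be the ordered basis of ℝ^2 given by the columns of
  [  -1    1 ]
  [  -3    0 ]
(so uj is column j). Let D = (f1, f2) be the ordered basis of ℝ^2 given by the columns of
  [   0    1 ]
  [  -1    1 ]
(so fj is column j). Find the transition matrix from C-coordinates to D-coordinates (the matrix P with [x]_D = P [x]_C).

[[2, 1], [-1, 1]]

Take x = uj: its C-coordinates are the j-th standard unit vector, so P e_j — column j of P — equals [uj]_D.
u1 = 2f1 - f2, giving column 1 = [2, -1]; repeating for each j gives P = [[2, 1], [-1, 1]].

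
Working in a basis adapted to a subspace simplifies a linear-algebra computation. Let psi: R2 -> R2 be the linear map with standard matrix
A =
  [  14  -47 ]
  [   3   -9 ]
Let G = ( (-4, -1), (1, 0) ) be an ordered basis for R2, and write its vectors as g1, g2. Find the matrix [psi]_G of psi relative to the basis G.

The j-th column of [psi]_G is [psi(gj)]_G.
psi(g1) = A g1 = (-9, -3) = 3g1 + 3g2, so column 1 is (3, 3).
Repeating for g2 and assembling the columns gives [[3, -3], [3, 2]].

[[3, -3], [3, 2]]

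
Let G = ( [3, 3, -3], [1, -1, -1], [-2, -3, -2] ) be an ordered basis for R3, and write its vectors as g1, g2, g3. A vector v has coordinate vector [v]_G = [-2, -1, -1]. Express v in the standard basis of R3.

v = M [v]_G, where M has columns g1, ..., g3.
Carrying out the matrix-vector product, v = [-5, -2, 9].

[-5, -2, 9]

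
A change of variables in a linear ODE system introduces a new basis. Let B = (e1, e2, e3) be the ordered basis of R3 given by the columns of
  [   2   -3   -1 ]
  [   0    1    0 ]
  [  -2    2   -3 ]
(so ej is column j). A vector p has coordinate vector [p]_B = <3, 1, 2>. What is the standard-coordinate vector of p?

<1, 1, -10>

The coordinates say p = 3e1 + e2 + 2e3; adding the scaled basis vectors gives <1, 1, -10>.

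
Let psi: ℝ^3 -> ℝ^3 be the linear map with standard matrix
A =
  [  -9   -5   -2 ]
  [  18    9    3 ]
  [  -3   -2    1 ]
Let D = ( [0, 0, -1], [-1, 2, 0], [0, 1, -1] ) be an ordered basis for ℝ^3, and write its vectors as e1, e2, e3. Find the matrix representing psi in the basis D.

The j-th column of [psi]_D is [psi(ej)]_D.
psi(e1) = A e1 = [2, -3, -1] = 0·e1 - 2e2 + e3, so column 1 is [0, -2, 1].
Repeating for e2, e3 and assembling the columns gives [[0, 3, 3], [-2, 1, 3], [1, -2, 0]].

[[0, 3, 3], [-2, 1, 3], [1, -2, 0]]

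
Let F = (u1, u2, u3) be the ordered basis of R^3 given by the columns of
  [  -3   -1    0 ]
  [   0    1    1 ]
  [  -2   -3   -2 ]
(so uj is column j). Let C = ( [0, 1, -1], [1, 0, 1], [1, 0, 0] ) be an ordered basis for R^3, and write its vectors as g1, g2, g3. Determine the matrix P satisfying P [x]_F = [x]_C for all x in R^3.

Column j of P is [uj]_C, since P maps F-coordinates to C-coordinates.
Expressing u1 in C: u1 = 0·g1 - 2g2 - g3, so column 1 of P is [0, -2, -1].
Doing the same for each uj gives P = [[0, 1, 1], [-2, -2, -1], [-1, 1, 1]].

[[0, 1, 1], [-2, -2, -1], [-1, 1, 1]]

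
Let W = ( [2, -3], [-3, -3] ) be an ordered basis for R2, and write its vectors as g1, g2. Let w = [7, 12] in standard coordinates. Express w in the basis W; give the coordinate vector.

We seek scalars with c_1 g1 + c_2 g2 = w; equivalently solve M c = w where the columns of M are g1, g2.
System: 2c_1 - 3c_2 = 7, -3c_1 - 3c_2 = 12; solving gives c_1 = -1, c_2 = -3.
Check: -g1 - 3g2 = [7, 12].

[-1, -3]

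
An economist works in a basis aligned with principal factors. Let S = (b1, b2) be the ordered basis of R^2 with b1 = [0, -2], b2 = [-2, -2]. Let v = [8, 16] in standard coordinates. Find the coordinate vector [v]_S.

We seek scalars with c_1 b1 + c_2 b2 = v; equivalently solve M c = v where the columns of M are b1, b2.
System: 0c_1 - 2c_2 = 8, -2c_1 - 2c_2 = 16; solving gives c_1 = -4, c_2 = -4.
Check: -4b1 - 4b2 = [8, 16].

[-4, -4]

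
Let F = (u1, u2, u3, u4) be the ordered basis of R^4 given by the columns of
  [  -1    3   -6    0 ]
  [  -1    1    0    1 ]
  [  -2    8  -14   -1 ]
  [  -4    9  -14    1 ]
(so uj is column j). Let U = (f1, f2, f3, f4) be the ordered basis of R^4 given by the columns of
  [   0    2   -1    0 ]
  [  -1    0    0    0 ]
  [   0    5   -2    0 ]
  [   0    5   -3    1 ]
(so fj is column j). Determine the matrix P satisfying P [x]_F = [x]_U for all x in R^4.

[[1, -1, 0, -1], [0, 2, -2, -1], [1, 1, 2, -2], [-1, 2, 2, 0]]

Let M have columns uj and N have columns fj. Then for every x, N [x]_U = x = M [x]_F, so P = N^(-1) M.
Since det N = 1, N^(-1) has integer entries; multiplying gives P = [[1, -1, 0, -1], [0, 2, -2, -1], [1, 1, 2, -2], [-1, 2, 2, 0]].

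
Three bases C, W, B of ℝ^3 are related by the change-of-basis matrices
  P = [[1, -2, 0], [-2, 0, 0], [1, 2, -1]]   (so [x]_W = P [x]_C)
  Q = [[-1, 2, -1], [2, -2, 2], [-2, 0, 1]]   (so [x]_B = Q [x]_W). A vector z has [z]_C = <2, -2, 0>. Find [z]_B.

<-12, 16, -14>

Composing the changes, [z]_B = Q P [z]_C.
Q P = [[-6, 0, 1], [8, 0, -2], [-1, 6, -1]]; applying this to <2, -2, 0> gives <-12, 16, -14>.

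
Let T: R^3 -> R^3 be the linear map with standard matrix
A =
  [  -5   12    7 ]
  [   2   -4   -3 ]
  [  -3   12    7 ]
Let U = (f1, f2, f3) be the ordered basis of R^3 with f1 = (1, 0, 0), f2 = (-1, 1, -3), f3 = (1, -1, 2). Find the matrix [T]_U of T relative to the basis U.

[[-3, -1, -3], [-1, 0, 1], [-3, -3, 1]]

Let P have columns f1, ..., f3. Then [T]_U = P^(-1) A P.
Here det P = -1, so P^(-1) is integer; computing A P first and then P^(-1)(A P) gives [[-3, -1, -3], [-1, 0, 1], [-3, -3, 1]].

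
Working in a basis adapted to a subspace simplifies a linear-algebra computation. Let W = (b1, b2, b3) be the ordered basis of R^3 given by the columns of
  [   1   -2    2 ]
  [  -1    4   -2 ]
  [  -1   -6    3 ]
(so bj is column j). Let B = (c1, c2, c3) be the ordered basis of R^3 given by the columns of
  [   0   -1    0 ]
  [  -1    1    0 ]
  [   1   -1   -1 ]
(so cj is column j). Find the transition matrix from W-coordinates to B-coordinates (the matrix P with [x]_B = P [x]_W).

Let M have columns bj and N have columns cj. Then for every x, N [x]_B = x = M [x]_W, so P = N^(-1) M.
Since det N = 1, N^(-1) has integer entries; multiplying gives P = [[0, -2, 0], [-1, 2, -2], [2, 2, -1]].

[[0, -2, 0], [-1, 2, -2], [2, 2, -1]]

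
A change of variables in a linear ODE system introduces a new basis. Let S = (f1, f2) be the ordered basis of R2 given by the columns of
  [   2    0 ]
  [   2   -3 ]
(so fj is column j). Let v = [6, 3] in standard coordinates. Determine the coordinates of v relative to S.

Write v = c_1 f1 + c_2 f2 and solve for the c_i.
System: 2c_1 + 0c_2 = 6, 2c_1 - 3c_2 = 3; solving gives c_1 = 3, c_2 = 1.
Check: 3f1 + f2 = [6, 3].

[3, 1]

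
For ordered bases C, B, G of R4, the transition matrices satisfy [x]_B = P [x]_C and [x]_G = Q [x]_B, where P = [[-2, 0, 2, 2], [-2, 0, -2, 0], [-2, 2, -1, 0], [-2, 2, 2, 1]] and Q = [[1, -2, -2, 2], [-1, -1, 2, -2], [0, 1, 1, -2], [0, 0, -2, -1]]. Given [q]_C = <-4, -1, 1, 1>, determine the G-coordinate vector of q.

<8, -26, -7, -19>

Composing the changes, [q]_G = Q P [q]_C.
Q P = [[2, 0, 12, 4], [4, 0, -6, -4], [0, -2, -7, -2], [6, -6, 0, -1]]; applying this to <-4, -1, 1, 1> gives <8, -26, -7, -19>.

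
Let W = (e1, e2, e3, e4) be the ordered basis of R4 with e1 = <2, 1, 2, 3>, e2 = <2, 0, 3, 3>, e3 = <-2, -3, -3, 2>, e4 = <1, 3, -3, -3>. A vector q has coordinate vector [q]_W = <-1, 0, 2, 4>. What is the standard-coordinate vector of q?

<-2, 5, -20, -11>

By definition q = -e1 + 0·e2 + 2e3 + 4e4.
Summing componentwise gives <-2, 5, -20, -11>.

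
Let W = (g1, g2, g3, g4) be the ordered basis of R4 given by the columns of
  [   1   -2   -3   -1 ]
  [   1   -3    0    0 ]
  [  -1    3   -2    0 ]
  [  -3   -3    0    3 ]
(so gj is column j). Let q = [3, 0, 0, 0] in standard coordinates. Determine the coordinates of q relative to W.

[-3, -1, 0, -4]

[q]_W is the unique c with M c = q, where M has columns g1, ..., g4.
Row-reducing the augmented matrix [M | q] gives c = (-3, -1, 0, -4).
Check: -3g1 - g2 + 0·g3 - 4g4 = [3, 0, 0, 0].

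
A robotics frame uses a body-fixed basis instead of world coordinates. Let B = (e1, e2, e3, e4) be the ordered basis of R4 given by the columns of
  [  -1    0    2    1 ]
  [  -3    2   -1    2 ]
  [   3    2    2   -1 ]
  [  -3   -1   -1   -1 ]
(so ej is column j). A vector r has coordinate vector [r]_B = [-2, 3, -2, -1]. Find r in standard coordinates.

The coordinates say r = -2e1 + 3e2 - 2e3 - e4; adding the scaled basis vectors gives [-3, 12, -3, 6].

[-3, 12, -3, 6]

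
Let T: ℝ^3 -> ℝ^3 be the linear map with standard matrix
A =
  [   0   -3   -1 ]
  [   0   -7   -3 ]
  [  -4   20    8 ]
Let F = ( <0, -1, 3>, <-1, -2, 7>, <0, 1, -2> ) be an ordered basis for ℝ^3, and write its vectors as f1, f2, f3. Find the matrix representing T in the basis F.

With P the matrix whose columns are f1, ..., f3, [T]_F = P^(-1) A P.
Column by column: T(f1) = A f1 = <0, -2, 4>; its F-coordinates <0, 0, -2> give column 1.
Continuing for each basis vector yields [T]_F = [[0, 3, -1], [0, 1, 1], [-2, -2, 0]].

[[0, 3, -1], [0, 1, 1], [-2, -2, 0]]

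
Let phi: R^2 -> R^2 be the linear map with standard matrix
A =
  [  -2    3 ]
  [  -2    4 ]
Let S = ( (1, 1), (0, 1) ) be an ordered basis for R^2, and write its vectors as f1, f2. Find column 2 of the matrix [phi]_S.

Column 2 of [phi]_S is the S-coordinate vector of phi(f2).
In standard coordinates phi(f2) = A f2 = (3, 4).
Converting to S: (3, 4) = 3f1 + f2, so the coordinate vector is (3, 1).

(3, 1)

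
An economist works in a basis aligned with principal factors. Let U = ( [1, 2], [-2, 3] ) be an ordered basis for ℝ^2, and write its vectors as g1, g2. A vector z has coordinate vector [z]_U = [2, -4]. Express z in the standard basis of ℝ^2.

[10, -8]

z = M [z]_U, where M has columns g1, g2.
Carrying out the matrix-vector product, z = [10, -8].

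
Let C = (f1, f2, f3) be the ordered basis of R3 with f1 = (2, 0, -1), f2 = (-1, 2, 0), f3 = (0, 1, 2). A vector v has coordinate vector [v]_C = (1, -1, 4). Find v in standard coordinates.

(3, 2, 7)

By definition v = f1 - f2 + 4f3.
Summing componentwise gives (3, 2, 7).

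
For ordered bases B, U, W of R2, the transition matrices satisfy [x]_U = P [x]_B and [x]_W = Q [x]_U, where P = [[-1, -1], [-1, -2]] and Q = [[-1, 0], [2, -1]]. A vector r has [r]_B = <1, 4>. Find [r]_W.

Composing the changes, [r]_W = Q P [r]_B.
Q P = [[1, 1], [-1, 0]]; applying this to <1, 4> gives <5, -1>.

<5, -1>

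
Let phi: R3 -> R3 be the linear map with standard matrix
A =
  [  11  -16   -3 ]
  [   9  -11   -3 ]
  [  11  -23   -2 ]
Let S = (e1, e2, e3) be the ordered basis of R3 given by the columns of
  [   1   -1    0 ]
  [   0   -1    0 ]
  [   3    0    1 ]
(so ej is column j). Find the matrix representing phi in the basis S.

[[2, 3, 0], [0, -2, 3], [-1, 3, -2]]

Let P have columns e1, ..., e3. Then [phi]_S = P^(-1) A P.
Here det P = -1, so P^(-1) is integer; computing A P first and then P^(-1)(A P) gives [[2, 3, 0], [0, -2, 3], [-1, 3, -2]].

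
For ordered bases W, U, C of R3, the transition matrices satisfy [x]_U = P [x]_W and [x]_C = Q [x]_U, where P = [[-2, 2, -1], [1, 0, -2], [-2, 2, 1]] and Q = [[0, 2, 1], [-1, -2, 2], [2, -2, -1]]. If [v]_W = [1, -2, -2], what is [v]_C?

[2, -22, -10]

Composing the changes, [v]_C = Q P [v]_W.
Q P = [[0, 2, -3], [-4, 2, 7], [-4, 2, 1]]; applying this to [1, -2, -2] gives [2, -22, -10].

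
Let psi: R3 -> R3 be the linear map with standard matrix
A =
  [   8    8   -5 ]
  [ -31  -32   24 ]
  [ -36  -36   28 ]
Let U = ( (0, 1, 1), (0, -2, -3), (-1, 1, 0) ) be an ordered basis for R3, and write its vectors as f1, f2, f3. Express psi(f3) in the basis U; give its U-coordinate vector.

(-3, -1, 0)

Column 3 of [psi]_U is the U-coordinate vector of psi(f3).
In standard coordinates psi(f3) = A f3 = (0, -1, 0).
Converting to U: (0, -1, 0) = -3f1 - f2 + 0·f3, so the coordinate vector is (-3, -1, 0).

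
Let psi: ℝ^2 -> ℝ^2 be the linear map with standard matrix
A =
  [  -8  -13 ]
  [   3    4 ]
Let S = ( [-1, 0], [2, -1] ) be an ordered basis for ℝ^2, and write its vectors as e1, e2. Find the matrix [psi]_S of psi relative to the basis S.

[[-2, -1], [3, -2]]

The j-th column of [psi]_S is [psi(ej)]_S.
psi(e1) = A e1 = [8, -3] = -2e1 + 3e2, so column 1 is [-2, 3].
Repeating for e2 and assembling the columns gives [[-2, -1], [3, -2]].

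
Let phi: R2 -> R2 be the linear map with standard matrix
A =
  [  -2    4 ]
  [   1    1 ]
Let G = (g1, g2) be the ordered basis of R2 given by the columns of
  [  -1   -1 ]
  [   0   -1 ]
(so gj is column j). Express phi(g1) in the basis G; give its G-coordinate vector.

Column 1 of [phi]_G is the G-coordinate vector of phi(g1).
In standard coordinates phi(g1) = A g1 = <2, -1>.
Converting to G: <2, -1> = -3g1 + g2, so the coordinate vector is <-3, 1>.

<-3, 1>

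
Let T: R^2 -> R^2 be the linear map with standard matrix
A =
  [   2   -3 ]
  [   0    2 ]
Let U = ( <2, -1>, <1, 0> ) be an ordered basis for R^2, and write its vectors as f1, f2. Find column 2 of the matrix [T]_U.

Column 2 of [T]_U is the U-coordinate vector of T(f2).
In standard coordinates T(f2) = A f2 = <2, 0>.
Converting to U: <2, 0> = 0·f1 + 2f2, so the coordinate vector is <0, 2>.

<0, 2>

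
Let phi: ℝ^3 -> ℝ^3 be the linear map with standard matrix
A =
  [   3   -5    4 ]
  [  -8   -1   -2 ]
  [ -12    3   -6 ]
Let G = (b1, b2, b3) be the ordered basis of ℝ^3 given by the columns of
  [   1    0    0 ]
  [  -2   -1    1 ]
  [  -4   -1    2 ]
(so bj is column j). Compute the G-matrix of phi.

[[-3, 1, 3], [2, -3, 1], [-2, 2, 2]]

With P the matrix whose columns are b1, ..., b3, [phi]_G = P^(-1) A P.
Column by column: phi(b1) = A b1 = (-3, 2, 6); its G-coordinates (-3, 2, -2) give column 1.
Continuing for each basis vector yields [phi]_G = [[-3, 1, 3], [2, -3, 1], [-2, 2, 2]].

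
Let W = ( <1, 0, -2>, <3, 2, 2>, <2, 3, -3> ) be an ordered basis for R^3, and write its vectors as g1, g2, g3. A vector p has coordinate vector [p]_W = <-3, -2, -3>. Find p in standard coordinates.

By definition p = -3g1 - 2g2 - 3g3.
Summing componentwise gives <-15, -13, 11>.

<-15, -13, 11>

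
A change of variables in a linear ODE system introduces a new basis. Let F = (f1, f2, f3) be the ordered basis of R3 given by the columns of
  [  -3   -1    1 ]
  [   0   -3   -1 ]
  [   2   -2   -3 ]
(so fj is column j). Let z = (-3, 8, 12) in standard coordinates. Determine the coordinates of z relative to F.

We seek scalars with c_1 f1 + ... + c_3 f3 = z; equivalently solve M c = z where the columns of M are f1, ..., f3.
Gaussian elimination on [M | z] yields c = (1, -2, -2).
Check: f1 - 2f2 - 2f3 = (-3, 8, 12).

(1, -2, -2)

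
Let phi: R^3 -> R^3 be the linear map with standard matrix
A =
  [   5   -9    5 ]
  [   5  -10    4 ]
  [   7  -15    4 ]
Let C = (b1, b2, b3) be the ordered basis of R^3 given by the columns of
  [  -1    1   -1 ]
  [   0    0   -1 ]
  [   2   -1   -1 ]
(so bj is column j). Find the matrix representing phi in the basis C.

The j-th column of [phi]_C is [phi(bj)]_C.
phi(b1) = A b1 = (5, 3, 1) = 0·b1 + 2b2 - 3b3, so column 1 is (0, 2, -3).
Repeating for b2, b3 and assembling the columns gives [[0, 1, 1], [2, 0, -1], [-3, -1, -1]].

[[0, 1, 1], [2, 0, -1], [-3, -1, -1]]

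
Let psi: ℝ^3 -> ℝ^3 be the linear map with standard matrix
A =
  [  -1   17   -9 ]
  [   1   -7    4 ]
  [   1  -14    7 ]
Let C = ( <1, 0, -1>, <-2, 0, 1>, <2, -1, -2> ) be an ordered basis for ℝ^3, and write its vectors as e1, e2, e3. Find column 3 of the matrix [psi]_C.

<-1, -1, -1>

Column 3 of [psi]_C is the C-coordinate vector of psi(e3).
In standard coordinates psi(e3) = A e3 = <-1, 1, 2>.
Converting to C: <-1, 1, 2> = -e1 - e2 - e3, so the coordinate vector is <-1, -1, -1>.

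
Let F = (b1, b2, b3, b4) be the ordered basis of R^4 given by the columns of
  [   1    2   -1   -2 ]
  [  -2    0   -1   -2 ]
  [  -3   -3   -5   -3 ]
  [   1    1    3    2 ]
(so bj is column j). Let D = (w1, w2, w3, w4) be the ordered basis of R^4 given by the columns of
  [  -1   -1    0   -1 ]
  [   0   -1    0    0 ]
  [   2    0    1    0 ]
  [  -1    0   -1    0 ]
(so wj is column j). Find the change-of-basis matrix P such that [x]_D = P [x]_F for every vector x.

[[-2, -2, -2, -1], [2, 0, 1, 2], [1, 1, -1, -1], [-1, 0, 2, 1]]

Take x = bj: its F-coordinates are the j-th standard unit vector, so P e_j — column j of P — equals [bj]_D.
b1 = -2w1 + 2w2 + w3 - w4, giving column 1 = <-2, 2, 1, -1>; repeating for each j gives P = [[-2, -2, -2, -1], [2, 0, 1, 2], [1, 1, -1, -1], [-1, 0, 2, 1]].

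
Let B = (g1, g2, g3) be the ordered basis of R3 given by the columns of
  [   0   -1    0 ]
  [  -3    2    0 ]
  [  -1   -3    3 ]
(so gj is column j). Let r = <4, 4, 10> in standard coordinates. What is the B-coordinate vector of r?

<-4, -4, -2>

Write r = c_1 g1 + ... + c_3 g3 and solve for the c_i.
Solving this 3x3 system gives c = (-4, -4, -2).
Check: -4g1 - 4g2 - 2g3 = <4, 4, 10>.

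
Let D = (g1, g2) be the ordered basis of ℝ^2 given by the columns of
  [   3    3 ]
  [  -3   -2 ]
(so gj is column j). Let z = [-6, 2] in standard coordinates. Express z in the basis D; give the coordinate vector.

[2, -4]

[z]_D is the unique c with M c = z, where M has columns g1, g2.
System: 3c_1 + 3c_2 = -6, -3c_1 - 2c_2 = 2; solving gives c_1 = 2, c_2 = -4.
Check: 2g1 - 4g2 = [-6, 2].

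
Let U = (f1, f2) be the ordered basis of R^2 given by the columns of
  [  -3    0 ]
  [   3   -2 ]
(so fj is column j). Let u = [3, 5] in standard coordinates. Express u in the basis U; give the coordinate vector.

We seek scalars with c_1 f1 + c_2 f2 = u; equivalently solve M c = u where the columns of M are f1, f2.
System: -3c_1 + 0c_2 = 3, 3c_1 - 2c_2 = 5; solving gives c_1 = -1, c_2 = -4.
Check: -f1 - 4f2 = [3, 5].

[-1, -4]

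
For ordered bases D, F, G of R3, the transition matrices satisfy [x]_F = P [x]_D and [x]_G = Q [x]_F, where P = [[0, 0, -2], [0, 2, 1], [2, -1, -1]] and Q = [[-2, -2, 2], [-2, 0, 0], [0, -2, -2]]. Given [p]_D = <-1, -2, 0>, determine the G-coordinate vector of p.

First [p]_F = P [p]_D = <0, -4, 0>.
Then [p]_G = Q [p]_F = <8, 0, 8>.

<8, 0, 8>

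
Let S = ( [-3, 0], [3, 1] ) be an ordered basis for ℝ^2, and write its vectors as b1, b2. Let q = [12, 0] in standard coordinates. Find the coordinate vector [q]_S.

[q]_S is the unique c with M c = q, where M has columns b1, b2.
System: -3c_1 + 3c_2 = 12, 0c_1 + c_2 = 0; solving gives c_1 = -4, c_2 = 0.
Check: -4b1 + 0·b2 = [12, 0].

[-4, 0]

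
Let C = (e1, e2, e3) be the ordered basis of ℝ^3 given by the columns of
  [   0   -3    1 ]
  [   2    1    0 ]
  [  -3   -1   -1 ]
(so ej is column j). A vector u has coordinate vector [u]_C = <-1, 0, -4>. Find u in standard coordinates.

By definition u = -e1 + 0·e2 - 4e3.
Summing componentwise gives <-4, -2, 7>.

<-4, -2, 7>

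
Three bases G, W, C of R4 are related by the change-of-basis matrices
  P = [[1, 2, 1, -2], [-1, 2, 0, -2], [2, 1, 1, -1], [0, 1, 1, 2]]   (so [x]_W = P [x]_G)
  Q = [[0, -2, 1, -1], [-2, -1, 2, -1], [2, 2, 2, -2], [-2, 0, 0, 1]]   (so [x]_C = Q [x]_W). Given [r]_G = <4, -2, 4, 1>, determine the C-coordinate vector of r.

<25, 20, -6, 0>

First [r]_W = P [r]_G = <2, -10, 9, 4>.
Then [r]_C = Q [r]_W = <25, 20, -6, 0>.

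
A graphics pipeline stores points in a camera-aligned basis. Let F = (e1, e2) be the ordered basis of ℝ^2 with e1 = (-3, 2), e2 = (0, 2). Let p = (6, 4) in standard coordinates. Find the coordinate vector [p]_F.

We seek scalars with c_1 e1 + c_2 e2 = p; equivalently solve M c = p where the columns of M are e1, e2.
System: -3c_1 + 0c_2 = 6, 2c_1 + 2c_2 = 4; solving gives c_1 = -2, c_2 = 4.
Check: -2e1 + 4e2 = (6, 4).

(-2, 4)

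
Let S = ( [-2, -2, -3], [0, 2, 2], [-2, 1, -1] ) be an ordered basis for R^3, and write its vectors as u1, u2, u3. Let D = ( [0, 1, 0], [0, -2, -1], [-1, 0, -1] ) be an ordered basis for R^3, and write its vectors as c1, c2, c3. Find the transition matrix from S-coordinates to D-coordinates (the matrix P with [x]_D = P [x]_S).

Take x = uj: its S-coordinates are the j-th standard unit vector, so P e_j — column j of P — equals [uj]_D.
u1 = 0·c1 + c2 + 2c3, giving column 1 = [0, 1, 2]; repeating for each j gives P = [[0, -2, -1], [1, -2, -1], [2, 0, 2]].

[[0, -2, -1], [1, -2, -1], [2, 0, 2]]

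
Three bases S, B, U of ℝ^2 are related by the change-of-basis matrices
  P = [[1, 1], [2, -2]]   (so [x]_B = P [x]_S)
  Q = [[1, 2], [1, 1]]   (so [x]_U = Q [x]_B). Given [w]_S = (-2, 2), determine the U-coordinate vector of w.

Apply P to get B-coordinates (0, -8), then Q to get U-coordinates.
The result is [w]_U = (-16, -8).

(-16, -8)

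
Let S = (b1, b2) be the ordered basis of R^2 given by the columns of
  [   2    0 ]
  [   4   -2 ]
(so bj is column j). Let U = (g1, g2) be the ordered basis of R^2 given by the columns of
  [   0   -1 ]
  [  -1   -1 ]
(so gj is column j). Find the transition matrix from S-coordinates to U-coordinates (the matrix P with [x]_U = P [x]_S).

Take x = bj: its S-coordinates are the j-th standard unit vector, so P e_j — column j of P — equals [bj]_U.
b1 = -2g1 - 2g2, giving column 1 = (-2, -2); repeating for each j gives P = [[-2, 2], [-2, 0]].

[[-2, 2], [-2, 0]]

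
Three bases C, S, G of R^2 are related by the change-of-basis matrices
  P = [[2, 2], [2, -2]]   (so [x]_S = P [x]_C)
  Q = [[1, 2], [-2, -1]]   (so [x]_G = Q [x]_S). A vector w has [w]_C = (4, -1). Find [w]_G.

(26, -22)

Composing the changes, [w]_G = Q P [w]_C.
Q P = [[6, -2], [-6, -2]]; applying this to (4, -1) gives (26, -22).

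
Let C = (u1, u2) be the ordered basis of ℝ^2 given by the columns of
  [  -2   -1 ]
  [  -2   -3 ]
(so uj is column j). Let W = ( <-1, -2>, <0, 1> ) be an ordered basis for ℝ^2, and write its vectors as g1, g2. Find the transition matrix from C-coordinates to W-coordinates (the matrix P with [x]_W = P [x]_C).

Let M have columns uj and N have columns gj. Then for every x, N [x]_W = x = M [x]_C, so P = N^(-1) M.
Since det N = -1, N^(-1) has integer entries; multiplying gives P = [[2, 1], [2, -1]].

[[2, 1], [2, -1]]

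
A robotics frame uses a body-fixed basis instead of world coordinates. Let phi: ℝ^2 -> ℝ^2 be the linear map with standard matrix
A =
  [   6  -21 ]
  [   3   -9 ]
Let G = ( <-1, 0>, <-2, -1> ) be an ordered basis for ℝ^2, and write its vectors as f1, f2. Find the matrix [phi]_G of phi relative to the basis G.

With P the matrix whose columns are f1, f2, [phi]_G = P^(-1) A P.
Column by column: phi(f1) = A f1 = <-6, -3>; its G-coordinates <0, 3> give column 1.
Continuing for each basis vector yields [phi]_G = [[0, -3], [3, -3]].

[[0, -3], [3, -3]]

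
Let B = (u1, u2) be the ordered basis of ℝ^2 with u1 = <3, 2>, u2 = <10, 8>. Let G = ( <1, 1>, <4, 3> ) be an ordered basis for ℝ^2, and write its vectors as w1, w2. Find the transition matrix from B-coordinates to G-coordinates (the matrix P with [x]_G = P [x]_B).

[[-1, 2], [1, 2]]

Take x = uj: its B-coordinates are the j-th standard unit vector, so P e_j — column j of P — equals [uj]_G.
u1 = -w1 + w2, giving column 1 = <-1, 1>; repeating for each j gives P = [[-1, 2], [1, 2]].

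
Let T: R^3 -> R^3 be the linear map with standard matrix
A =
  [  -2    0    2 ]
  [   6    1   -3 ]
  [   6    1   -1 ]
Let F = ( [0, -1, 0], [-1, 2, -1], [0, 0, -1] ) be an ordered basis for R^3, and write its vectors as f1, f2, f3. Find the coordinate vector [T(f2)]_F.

Compute T(f2) = A f2 = [0, -1, -3] in standard coordinates.
Then write this in F-coordinates: solve for y in y_1 f1 + ... + y_3 f3 = [0, -1, -3].
This gives y = [1, 0, 3], which is column 2 of [T]_F.

[1, 0, 3]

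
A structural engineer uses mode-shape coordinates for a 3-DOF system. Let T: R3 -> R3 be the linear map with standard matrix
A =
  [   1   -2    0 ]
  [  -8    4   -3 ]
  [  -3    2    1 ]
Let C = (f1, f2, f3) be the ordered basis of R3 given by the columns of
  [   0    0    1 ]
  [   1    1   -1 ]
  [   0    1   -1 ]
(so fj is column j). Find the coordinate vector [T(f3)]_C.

Column 3 of [T]_C is the C-coordinate vector of T(f3).
In standard coordinates T(f3) = A f3 = (3, -9, -6).
Converting to C: (3, -9, -6) = -3f1 - 3f2 + 3f3, so the coordinate vector is (-3, -3, 3).

(-3, -3, 3)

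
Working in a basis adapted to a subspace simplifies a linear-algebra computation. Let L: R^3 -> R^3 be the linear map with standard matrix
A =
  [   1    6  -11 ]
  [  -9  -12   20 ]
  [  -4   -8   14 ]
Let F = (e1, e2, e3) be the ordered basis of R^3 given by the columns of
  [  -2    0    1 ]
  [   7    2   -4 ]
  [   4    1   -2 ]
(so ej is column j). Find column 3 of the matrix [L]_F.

[1, -2, 1]

Compute L(e3) = A e3 = [-1, -1, 0] in standard coordinates.
Then write this in F-coordinates: solve for y in y_1 e1 + ... + y_3 e3 = [-1, -1, 0].
This gives y = [1, -2, 1], which is column 3 of [L]_F.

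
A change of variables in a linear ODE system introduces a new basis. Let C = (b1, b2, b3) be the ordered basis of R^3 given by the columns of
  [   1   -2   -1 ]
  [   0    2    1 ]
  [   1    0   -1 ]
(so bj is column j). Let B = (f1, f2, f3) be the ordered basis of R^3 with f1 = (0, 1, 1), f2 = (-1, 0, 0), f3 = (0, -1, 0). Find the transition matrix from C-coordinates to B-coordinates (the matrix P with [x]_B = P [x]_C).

[[1, 0, -1], [-1, 2, 1], [1, -2, -2]]

Column j of P is [bj]_B, since P maps C-coordinates to B-coordinates.
Expressing b1 in B: b1 = f1 - f2 + f3, so column 1 of P is (1, -1, 1).
Doing the same for each bj gives P = [[1, 0, -1], [-1, 2, 1], [1, -2, -2]].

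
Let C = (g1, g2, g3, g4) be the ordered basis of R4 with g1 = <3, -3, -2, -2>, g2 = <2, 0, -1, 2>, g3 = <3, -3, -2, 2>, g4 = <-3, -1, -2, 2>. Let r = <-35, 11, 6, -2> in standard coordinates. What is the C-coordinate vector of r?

<-2, -4, -3, 4>

We seek scalars with c_1 g1 + ... + c_4 g4 = r; equivalently solve M c = r where the columns of M are g1, ..., g4.
Solving this 4x4 system gives c = (-2, -4, -3, 4).
Check: -2g1 - 4g2 - 3g3 + 4g4 = <-35, 11, 6, -2>.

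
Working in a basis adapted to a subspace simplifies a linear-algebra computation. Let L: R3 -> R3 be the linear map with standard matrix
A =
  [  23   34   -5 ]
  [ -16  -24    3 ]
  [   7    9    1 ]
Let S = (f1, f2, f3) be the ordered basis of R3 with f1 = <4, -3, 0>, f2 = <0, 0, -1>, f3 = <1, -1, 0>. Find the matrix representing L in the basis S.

Let P have columns f1, ..., f3. Then [L]_S = P^(-1) A P.
Here det P = -1, so P^(-1) is integer; computing A P first and then P^(-1)(A P) gives [[-2, 2, -3], [-1, 1, 2], [-2, -3, 1]].

[[-2, 2, -3], [-1, 1, 2], [-2, -3, 1]]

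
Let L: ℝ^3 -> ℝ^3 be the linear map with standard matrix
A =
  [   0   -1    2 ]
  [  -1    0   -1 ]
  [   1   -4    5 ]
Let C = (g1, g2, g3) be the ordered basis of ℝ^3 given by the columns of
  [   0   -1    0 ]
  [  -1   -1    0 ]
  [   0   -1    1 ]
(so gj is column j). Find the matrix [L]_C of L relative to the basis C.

The j-th column of [L]_C is [L(gj)]_C.
L(g1) = A g1 = <1, 0, 4> = g1 - g2 + 3g3, so column 1 is <1, -1, 3>.
Repeating for g2, g3 and assembling the columns gives [[1, -3, 3], [-1, 1, -2], [3, -1, 3]].

[[1, -3, 3], [-1, 1, -2], [3, -1, 3]]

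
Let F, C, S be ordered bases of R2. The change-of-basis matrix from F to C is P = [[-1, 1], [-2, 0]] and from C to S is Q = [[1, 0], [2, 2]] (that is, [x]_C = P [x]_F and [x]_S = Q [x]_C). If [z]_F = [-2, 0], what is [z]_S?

First [z]_C = P [z]_F = [2, 4].
Then [z]_S = Q [z]_C = [2, 12].

[2, 12]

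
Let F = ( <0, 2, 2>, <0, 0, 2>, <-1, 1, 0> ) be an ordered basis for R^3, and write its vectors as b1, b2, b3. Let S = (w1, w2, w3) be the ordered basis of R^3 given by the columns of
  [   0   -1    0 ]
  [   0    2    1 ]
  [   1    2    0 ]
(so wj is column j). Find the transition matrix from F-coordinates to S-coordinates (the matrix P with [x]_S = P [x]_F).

Take x = bj: its F-coordinates are the j-th standard unit vector, so P e_j — column j of P — equals [bj]_S.
b1 = 2w1 + 0·w2 + 2w3, giving column 1 = <2, 0, 2>; repeating for each j gives P = [[2, 2, -2], [0, 0, 1], [2, 0, -1]].

[[2, 2, -2], [0, 0, 1], [2, 0, -1]]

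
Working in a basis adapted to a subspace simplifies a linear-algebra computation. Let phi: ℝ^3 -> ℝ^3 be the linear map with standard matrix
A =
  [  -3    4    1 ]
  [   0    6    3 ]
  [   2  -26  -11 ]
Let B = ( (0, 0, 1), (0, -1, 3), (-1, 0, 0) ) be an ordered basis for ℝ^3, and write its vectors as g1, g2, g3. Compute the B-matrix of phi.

With P the matrix whose columns are g1, ..., g3, [phi]_B = P^(-1) A P.
Column by column: phi(g1) = A g1 = (1, 3, -11); its B-coordinates (-2, -3, -1) give column 1.
Continuing for each basis vector yields [phi]_B = [[-2, 2, -2], [-3, -3, 0], [-1, 1, -3]].

[[-2, 2, -2], [-3, -3, 0], [-1, 1, -3]]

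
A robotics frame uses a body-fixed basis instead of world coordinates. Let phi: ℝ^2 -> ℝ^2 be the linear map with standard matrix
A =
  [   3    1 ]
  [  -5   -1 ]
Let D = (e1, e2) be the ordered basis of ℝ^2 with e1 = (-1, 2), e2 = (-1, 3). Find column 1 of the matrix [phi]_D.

Compute phi(e1) = A e1 = (-1, 3) in standard coordinates.
Then write this in D-coordinates: solve for y in y_1 e1 + y_2 e2 = (-1, 3).
This gives y = (0, 1), which is column 1 of [phi]_D.

(0, 1)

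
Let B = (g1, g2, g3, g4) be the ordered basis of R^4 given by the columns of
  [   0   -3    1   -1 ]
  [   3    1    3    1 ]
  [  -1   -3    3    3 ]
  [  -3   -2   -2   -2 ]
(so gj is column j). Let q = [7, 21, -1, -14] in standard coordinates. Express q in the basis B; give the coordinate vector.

We seek scalars with c_1 g1 + ... + c_4 g4 = q; equivalently solve M c = q where the columns of M are g1, ..., g4.
Row-reducing the augmented matrix [M | q] gives c = (4, 0, 4, -3).
Check: 4g1 + 0·g2 + 4g3 - 3g4 = [7, 21, -1, -14].

[4, 0, 4, -3]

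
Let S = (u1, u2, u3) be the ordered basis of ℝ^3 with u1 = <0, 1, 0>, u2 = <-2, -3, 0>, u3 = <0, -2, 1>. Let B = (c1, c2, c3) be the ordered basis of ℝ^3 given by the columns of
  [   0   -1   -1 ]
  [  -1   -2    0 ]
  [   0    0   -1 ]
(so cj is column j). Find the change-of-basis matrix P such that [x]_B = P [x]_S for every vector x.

[[-1, -1, 0], [0, 2, 1], [0, 0, -1]]

Take x = uj: its S-coordinates are the j-th standard unit vector, so P e_j — column j of P — equals [uj]_B.
u1 = -c1 + 0·c2 + 0·c3, giving column 1 = <-1, 0, 0>; repeating for each j gives P = [[-1, -1, 0], [0, 2, 1], [0, 0, -1]].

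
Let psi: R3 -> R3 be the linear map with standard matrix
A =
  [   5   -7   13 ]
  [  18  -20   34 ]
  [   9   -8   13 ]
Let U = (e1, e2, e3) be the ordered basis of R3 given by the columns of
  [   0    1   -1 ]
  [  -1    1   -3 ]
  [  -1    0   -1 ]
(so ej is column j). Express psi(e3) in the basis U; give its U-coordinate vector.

Column 3 of [psi]_U is the U-coordinate vector of psi(e3).
In standard coordinates psi(e3) = A e3 = (3, 8, 2).
Converting to U: (3, 8, 2) = e1 + 0·e2 - 3e3, so the coordinate vector is (1, 0, -3).

(1, 0, -3)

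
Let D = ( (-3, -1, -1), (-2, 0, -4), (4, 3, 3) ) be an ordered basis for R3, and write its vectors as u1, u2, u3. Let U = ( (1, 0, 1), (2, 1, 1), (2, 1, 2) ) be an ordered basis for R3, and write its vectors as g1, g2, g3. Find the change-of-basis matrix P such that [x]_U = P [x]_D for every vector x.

Column j of P is [uj]_U, since P maps D-coordinates to U-coordinates.
Expressing u1 in U: u1 = -g1 - 2g2 + g3, so column 1 of P is (-1, -2, 1).
Doing the same for each uj gives P = [[-1, -2, -2], [-2, 2, 1], [1, -2, 2]].

[[-1, -2, -2], [-2, 2, 1], [1, -2, 2]]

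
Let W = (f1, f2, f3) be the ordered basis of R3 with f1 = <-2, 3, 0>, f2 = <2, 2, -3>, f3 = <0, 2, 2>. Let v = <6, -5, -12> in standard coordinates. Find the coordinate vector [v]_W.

[v]_W is the unique c with M c = v, where M has columns f1, ..., f3.
Row-reducing the augmented matrix [M | v] gives c = (-1, 2, -3).
Check: -f1 + 2f2 - 3f3 = <6, -5, -12>.

<-1, 2, -3>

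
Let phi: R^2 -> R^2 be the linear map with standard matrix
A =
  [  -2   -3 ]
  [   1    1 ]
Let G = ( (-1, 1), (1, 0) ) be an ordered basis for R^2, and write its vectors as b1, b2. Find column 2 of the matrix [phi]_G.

(1, -1)

Column 2 of [phi]_G is the G-coordinate vector of phi(b2).
In standard coordinates phi(b2) = A b2 = (-2, 1).
Converting to G: (-2, 1) = b1 - b2, so the coordinate vector is (1, -1).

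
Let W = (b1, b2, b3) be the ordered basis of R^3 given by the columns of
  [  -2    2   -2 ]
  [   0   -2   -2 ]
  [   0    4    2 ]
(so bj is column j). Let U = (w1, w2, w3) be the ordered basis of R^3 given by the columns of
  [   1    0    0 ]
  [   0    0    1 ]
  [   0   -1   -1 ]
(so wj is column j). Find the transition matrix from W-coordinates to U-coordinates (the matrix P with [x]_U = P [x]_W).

Take x = bj: its W-coordinates are the j-th standard unit vector, so P e_j — column j of P — equals [bj]_U.
b1 = -2w1 + 0·w2 + 0·w3, giving column 1 = <-2, 0, 0>; repeating for each j gives P = [[-2, 2, -2], [0, -2, 0], [0, -2, -2]].

[[-2, 2, -2], [0, -2, 0], [0, -2, -2]]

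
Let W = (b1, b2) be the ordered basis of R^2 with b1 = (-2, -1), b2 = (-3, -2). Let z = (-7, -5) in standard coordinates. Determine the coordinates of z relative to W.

(-1, 3)

We seek scalars with c_1 b1 + c_2 b2 = z; equivalently solve M c = z where the columns of M are b1, b2.
System: -2c_1 - 3c_2 = -7, -c_1 - 2c_2 = -5; solving gives c_1 = -1, c_2 = 3.
Check: -b1 + 3b2 = (-7, -5).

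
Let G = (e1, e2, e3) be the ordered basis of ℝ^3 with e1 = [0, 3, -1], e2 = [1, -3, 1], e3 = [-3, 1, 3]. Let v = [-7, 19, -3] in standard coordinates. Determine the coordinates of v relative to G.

[2, -4, 1]

Write v = c_1 e1 + ... + c_3 e3 and solve for the c_i.
Solving this 3x3 system gives c = (2, -4, 1).
Check: 2e1 - 4e2 + e3 = [-7, 19, -3].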